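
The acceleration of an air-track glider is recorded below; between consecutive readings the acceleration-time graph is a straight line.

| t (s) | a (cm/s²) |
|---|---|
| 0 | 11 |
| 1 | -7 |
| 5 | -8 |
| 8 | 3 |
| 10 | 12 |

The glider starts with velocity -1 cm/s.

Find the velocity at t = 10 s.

Δv equals the area under the a-t graph; then v = v₀ + Δv.
0–1 s: ½(11 + -7)(1) = 2 cm/s
1–5 s: ½(-7 + -8)(4) = -30 cm/s
5–8 s: ½(-8 + 3)(3) = -7.5 cm/s
8–10 s: ½(3 + 12)(2) = 15 cm/s
Δv = -20.5 cm/s, so v(10) = -1 + (-20.5) = -21.5 cm/s.

-21.5 cm/s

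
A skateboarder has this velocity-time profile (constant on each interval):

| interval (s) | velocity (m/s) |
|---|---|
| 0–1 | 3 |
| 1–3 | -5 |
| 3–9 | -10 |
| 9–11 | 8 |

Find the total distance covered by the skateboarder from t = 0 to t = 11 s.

89 m

Total distance travelled is ∫|v| dt — sum the magnitudes of each area piece.
0–1 s: |3| × 1 = 3 m
1–3 s: |-5| × 2 = 10 m
3–9 s: |-10| × 6 = 60 m
9–11 s: |8| × 2 = 16 m
Total distance = 89 m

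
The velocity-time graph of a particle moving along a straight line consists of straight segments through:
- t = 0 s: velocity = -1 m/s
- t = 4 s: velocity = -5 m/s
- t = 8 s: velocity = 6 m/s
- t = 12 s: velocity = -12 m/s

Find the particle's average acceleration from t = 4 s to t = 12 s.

-0.875 m/s²

Average acceleration = Δv/Δt = (-12 − -5)/(12 − 4) = -0.875 m/s².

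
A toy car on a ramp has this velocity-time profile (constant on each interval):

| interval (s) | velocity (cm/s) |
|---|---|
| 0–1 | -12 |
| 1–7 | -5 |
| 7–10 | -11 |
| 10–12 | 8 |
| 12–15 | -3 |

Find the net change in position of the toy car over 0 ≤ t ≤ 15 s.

-68 cm

Displacement is the signed area under the v-t curve.
0–1 s: -12 × 1 = -12 cm
1–7 s: -5 × 6 = -30 cm
7–10 s: -11 × 3 = -33 cm
10–12 s: 8 × 2 = 16 cm
12–15 s: -3 × 3 = -9 cm
Net displacement = -68 cm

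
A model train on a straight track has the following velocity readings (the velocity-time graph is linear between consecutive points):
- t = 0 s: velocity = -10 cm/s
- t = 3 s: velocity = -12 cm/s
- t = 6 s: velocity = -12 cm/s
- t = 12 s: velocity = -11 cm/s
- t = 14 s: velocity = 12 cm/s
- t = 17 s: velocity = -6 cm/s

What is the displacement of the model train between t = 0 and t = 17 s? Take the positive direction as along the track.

Net displacement equals the area under the velocity-time graph (areas below the axis count negative).
0–3 s: ½(-10 + -12)(3) = -33 cm
3–6 s: -12 × 3 = -36 cm
6–12 s: ½(-12 + -11)(6) = -69 cm
12–14 s: ½(-11 + 12)(2) = 1 cm
14–17 s: ½(12 + -6)(3) = 9 cm
Net displacement = -128 cm

-128 cm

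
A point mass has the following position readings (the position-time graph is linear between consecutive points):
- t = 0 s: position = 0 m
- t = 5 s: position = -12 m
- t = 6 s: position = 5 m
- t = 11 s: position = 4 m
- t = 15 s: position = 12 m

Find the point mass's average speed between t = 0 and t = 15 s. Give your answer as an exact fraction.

38/15 m/s

Average speed = (total path length)/(elapsed time); on a piecewise-linear x-t graph the path length is Σ|Δx|.
0–5 s: |Δx| = |-12 − 0| = 12 m
5–6 s: |Δx| = |5 − -12| = 17 m
6–11 s: |Δx| = |4 − 5| = 1 m
11–15 s: |Δx| = |12 − 4| = 8 m
Total path = 38 m; average speed = 38/15 = 38/15 m/s.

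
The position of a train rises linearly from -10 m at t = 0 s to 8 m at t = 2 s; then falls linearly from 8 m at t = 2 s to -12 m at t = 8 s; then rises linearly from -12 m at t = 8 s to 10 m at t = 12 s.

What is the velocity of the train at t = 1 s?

9 m/s

Velocity is the slope of the x-t graph on 0–2 s: (8 − -10)/(2 − 0) = 9 m/s.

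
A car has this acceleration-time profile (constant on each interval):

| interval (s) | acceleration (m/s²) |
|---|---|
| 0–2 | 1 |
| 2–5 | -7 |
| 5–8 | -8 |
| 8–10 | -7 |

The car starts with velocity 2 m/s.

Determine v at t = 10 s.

-55 m/s

Δv equals the area under the a-t graph; then v = v₀ + Δv.
0–2 s: 1 × 2 = 2 m/s
2–5 s: -7 × 3 = -21 m/s
5–8 s: -8 × 3 = -24 m/s
8–10 s: -7 × 2 = -14 m/s
Δv = -57 m/s, so v(10) = 2 + (-57) = -55 m/s.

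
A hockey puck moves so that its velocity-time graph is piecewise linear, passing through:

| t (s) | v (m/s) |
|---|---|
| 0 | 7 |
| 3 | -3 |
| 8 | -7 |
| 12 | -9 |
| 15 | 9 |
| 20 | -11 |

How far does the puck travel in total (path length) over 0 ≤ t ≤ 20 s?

Distance (not displacement) is the total path length: add the absolute areas under v-t.
0–3 s: v = 0 at t = 2.1 s; triangle areas 7.35 + 1.35 = 8.7 m
3–8 s: |½(-3 + -7)(5)| = 25 m
8–12 s: |½(-7 + -9)(4)| = 32 m
12–15 s: v = 0 at t = 13.5 s; triangle areas 6.75 + 6.75 = 13.5 m
15–20 s: v = 0 at t = 17.25 s; triangle areas 10.125 + 15.125 = 25.25 m
Total distance = 104.45 m

104.45 m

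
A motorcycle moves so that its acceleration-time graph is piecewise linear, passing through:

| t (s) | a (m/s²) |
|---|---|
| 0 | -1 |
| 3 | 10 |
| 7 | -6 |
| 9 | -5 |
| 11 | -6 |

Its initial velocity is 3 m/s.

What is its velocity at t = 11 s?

2.5 m/s

Δv equals the area under the a-t graph; then v = v₀ + Δv.
0–3 s: ½(-1 + 10)(3) = 13.5 m/s
3–7 s: ½(10 + -6)(4) = 8 m/s
7–9 s: ½(-6 + -5)(2) = -11 m/s
9–11 s: ½(-5 + -6)(2) = -11 m/s
Δv = -0.5 m/s, so v(11) = 3 + (-0.5) = 2.5 m/s.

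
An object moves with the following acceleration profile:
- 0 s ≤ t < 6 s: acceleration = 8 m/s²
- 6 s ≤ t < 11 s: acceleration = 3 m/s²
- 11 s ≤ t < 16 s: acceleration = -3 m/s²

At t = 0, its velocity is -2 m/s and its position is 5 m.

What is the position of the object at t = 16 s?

On each constant-a segment, Δv = aΔt and Δx = v₀Δt + ½aΔt²; chain segment to segment.
0–6 s: v starts -2 m/s; Δx = -2·6 + ½·8·6² = 132 m; v ends 46 m/s.
6–11 s: v starts 46 m/s; Δx = 46·5 + ½·3·5² = 267.5 m; v ends 61 m/s.
11–16 s: v starts 61 m/s; Δx = 61·5 + ½·-3·5² = 267.5 m; v ends 46 m/s.
x(16) = 5 + Σ Δx = 672 m.

672 m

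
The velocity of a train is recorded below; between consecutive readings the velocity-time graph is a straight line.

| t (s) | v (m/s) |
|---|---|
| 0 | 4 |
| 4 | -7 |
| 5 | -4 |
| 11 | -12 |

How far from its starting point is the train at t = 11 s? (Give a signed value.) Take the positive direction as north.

Net displacement equals the area under the velocity-time graph (areas below the axis count negative).
0–4 s: ½(4 + -7)(4) = -6 m
4–5 s: ½(-7 + -4)(1) = -5.5 m
5–11 s: ½(-4 + -12)(6) = -48 m
Net displacement = -59.5 m

-59.5 m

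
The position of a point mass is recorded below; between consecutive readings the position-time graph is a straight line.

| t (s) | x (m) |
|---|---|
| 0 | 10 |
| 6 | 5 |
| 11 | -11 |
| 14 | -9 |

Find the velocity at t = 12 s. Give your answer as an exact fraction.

2/3 m/s

Velocity is the slope of the x-t graph on 11–14 s: (-9 − -11)/(14 − 11) = 2/3 m/s.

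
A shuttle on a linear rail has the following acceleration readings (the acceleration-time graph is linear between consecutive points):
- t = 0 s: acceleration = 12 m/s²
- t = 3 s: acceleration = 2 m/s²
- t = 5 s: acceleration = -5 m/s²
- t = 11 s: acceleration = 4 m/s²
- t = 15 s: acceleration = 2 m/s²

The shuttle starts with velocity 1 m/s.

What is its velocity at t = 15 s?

28 m/s

Δv equals the area under the a-t graph; then v = v₀ + Δv.
0–3 s: ½(12 + 2)(3) = 21 m/s
3–5 s: ½(2 + -5)(2) = -3 m/s
5–11 s: ½(-5 + 4)(6) = -3 m/s
11–15 s: ½(4 + 2)(4) = 12 m/s
Δv = 27 m/s, so v(15) = 1 + (27) = 28 m/s.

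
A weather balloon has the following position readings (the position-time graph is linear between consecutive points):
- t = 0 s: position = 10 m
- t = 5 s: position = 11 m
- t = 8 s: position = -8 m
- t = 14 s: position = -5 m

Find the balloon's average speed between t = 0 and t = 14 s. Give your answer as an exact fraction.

Average speed = (total path length)/(elapsed time); on a piecewise-linear x-t graph the path length is Σ|Δx|.
0–5 s: |Δx| = |11 − 10| = 1 m
5–8 s: |Δx| = |-8 − 11| = 19 m
8–14 s: |Δx| = |-5 − -8| = 3 m
Total path = 23 m; average speed = 23/14 = 23/14 m/s.

23/14 m/s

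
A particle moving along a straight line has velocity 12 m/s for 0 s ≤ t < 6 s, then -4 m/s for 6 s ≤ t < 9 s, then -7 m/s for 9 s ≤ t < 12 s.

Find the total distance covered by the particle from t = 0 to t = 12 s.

Total distance travelled is ∫|v| dt — sum the magnitudes of each area piece.
0–6 s: |12| × 6 = 72 m
6–9 s: |-4| × 3 = 12 m
9–12 s: |-7| × 3 = 21 m
Total distance = 105 m

105 m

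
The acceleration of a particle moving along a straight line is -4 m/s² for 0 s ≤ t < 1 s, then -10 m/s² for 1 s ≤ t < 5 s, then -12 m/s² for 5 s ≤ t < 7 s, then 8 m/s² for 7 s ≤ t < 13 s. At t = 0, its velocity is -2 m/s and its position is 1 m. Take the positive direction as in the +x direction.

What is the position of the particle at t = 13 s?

-499 m

On each constant-a segment, Δv = aΔt and Δx = v₀Δt + ½aΔt²; chain segment to segment.
0–1 s: v starts -2 m/s; Δx = -2·1 + ½·-4·1² = -4 m; v ends -6 m/s.
1–5 s: v starts -6 m/s; Δx = -6·4 + ½·-10·4² = -104 m; v ends -46 m/s.
5–7 s: v starts -46 m/s; Δx = -46·2 + ½·-12·2² = -116 m; v ends -70 m/s.
7–13 s: v starts -70 m/s; Δx = -70·6 + ½·8·6² = -276 m; v ends -22 m/s.
x(13) = 1 + Σ Δx = -499 m.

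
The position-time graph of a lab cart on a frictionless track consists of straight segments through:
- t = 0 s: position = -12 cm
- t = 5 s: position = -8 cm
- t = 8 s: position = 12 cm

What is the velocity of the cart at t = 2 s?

Velocity is the slope of the x-t graph on 0–5 s: (-8 − -12)/(5 − 0) = 0.8 cm/s.

0.8 cm/s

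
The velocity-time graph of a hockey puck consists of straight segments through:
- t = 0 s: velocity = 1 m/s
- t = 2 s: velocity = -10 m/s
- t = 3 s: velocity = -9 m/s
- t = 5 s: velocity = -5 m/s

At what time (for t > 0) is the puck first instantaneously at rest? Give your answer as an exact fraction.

v changes sign on 0–2 s (from 1 to -10); the graph is linear there, so v = 0 at t = 0 + (-1)·(2 − 0)/(-10 − 1) = 2/11 s.

t = 2/11 s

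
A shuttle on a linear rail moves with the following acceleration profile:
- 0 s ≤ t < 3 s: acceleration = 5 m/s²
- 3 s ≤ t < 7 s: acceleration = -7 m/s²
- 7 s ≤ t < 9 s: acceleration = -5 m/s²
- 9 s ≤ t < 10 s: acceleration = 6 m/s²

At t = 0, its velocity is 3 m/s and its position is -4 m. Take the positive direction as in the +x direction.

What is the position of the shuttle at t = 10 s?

On each constant-a segment, Δv = aΔt and Δx = v₀Δt + ½aΔt²; chain segment to segment.
0–3 s: v starts 3 m/s; Δx = 3·3 + ½·5·3² = 31.5 m; v ends 18 m/s.
3–7 s: v starts 18 m/s; Δx = 18·4 + ½·-7·4² = 16 m; v ends -10 m/s.
7–9 s: v starts -10 m/s; Δx = -10·2 + ½·-5·2² = -30 m; v ends -20 m/s.
9–10 s: v starts -20 m/s; Δx = -20·1 + ½·6·1² = -17 m; v ends -14 m/s.
x(10) = -4 + Σ Δx = -3.5 m.

-3.5 m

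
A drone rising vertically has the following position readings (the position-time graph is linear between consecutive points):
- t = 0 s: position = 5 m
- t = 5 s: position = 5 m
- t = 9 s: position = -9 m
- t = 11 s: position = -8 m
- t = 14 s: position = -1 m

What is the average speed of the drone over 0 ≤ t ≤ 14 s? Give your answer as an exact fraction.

Average speed = (total path length)/(elapsed time); on a piecewise-linear x-t graph the path length is Σ|Δx|.
0–5 s: |Δx| = |5 − 5| = 0 m
5–9 s: |Δx| = |-9 − 5| = 14 m
9–11 s: |Δx| = |-8 − -9| = 1 m
11–14 s: |Δx| = |-1 − -8| = 7 m
Total path = 22 m; average speed = 22/14 = 11/7 m/s.

11/7 m/s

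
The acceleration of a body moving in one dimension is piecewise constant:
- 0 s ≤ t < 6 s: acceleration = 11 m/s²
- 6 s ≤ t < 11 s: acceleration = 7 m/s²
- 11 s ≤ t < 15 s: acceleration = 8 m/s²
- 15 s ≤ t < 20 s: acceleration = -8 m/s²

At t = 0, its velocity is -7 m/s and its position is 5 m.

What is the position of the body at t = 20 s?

On each constant-a segment, Δv = aΔt and Δx = v₀Δt + ½aΔt²; chain segment to segment.
0–6 s: v starts -7 m/s; Δx = -7·6 + ½·11·6² = 156 m; v ends 59 m/s.
6–11 s: v starts 59 m/s; Δx = 59·5 + ½·7·5² = 382.5 m; v ends 94 m/s.
11–15 s: v starts 94 m/s; Δx = 94·4 + ½·8·4² = 440 m; v ends 126 m/s.
15–20 s: v starts 126 m/s; Δx = 126·5 + ½·-8·5² = 530 m; v ends 86 m/s.
x(20) = 5 + Σ Δx = 1513.5 m.

1513.5 m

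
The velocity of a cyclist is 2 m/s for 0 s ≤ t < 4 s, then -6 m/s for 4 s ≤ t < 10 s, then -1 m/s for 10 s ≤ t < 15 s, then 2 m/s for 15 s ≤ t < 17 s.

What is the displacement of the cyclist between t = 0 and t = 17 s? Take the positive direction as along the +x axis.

-29 m

Displacement is the signed area under the v-t curve.
0–4 s: 2 × 4 = 8 m
4–10 s: -6 × 6 = -36 m
10–15 s: -1 × 5 = -5 m
15–17 s: 2 × 2 = 4 m
Net displacement = -29 m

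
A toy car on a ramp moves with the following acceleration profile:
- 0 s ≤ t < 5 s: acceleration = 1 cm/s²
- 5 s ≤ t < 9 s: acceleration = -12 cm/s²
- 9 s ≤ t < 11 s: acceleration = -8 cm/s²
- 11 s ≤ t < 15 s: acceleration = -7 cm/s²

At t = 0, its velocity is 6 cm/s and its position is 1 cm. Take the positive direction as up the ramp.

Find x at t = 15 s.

On each constant-a segment, Δv = aΔt and Δx = v₀Δt + ½aΔt²; chain segment to segment.
0–5 s: v starts 6 cm/s; Δx = 6·5 + ½·1·5² = 42.5 cm; v ends 11 cm/s.
5–9 s: v starts 11 cm/s; Δx = 11·4 + ½·-12·4² = -52 cm; v ends -37 cm/s.
9–11 s: v starts -37 cm/s; Δx = -37·2 + ½·-8·2² = -90 cm; v ends -53 cm/s.
11–15 s: v starts -53 cm/s; Δx = -53·4 + ½·-7·4² = -268 cm; v ends -81 cm/s.
x(15) = 1 + Σ Δx = -366.5 cm.

-366.5 cm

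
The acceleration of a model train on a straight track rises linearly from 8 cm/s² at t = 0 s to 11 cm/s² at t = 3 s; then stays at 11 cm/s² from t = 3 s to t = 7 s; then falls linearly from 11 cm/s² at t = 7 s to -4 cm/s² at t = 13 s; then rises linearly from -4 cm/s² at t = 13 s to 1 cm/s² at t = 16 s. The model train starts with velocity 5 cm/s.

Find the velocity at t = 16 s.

94 cm/s

Δv equals the area under the a-t graph; then v = v₀ + Δv.
0–3 s: ½(8 + 11)(3) = 28.5 cm/s
3–7 s: 11 × 4 = 44 cm/s
7–13 s: ½(11 + -4)(6) = 21 cm/s
13–16 s: ½(-4 + 1)(3) = -4.5 cm/s
Δv = 89 cm/s, so v(16) = 5 + (89) = 94 cm/s.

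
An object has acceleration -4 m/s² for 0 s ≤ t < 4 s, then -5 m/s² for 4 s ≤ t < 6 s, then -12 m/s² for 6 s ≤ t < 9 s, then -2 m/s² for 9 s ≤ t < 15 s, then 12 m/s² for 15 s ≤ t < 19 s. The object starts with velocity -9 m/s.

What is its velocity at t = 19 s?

-35 m/s

Δv equals the area under the a-t graph; then v = v₀ + Δv.
0–4 s: -4 × 4 = -16 m/s
4–6 s: -5 × 2 = -10 m/s
6–9 s: -12 × 3 = -36 m/s
9–15 s: -2 × 6 = -12 m/s
15–19 s: 12 × 4 = 48 m/s
Δv = -26 m/s, so v(19) = -9 + (-26) = -35 m/s.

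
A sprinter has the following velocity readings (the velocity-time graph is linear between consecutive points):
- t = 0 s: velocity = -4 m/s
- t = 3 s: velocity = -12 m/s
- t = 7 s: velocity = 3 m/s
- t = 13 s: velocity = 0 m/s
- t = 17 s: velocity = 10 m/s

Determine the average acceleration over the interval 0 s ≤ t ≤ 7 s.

1 m/s²

Average acceleration = Δv/Δt = (3 − -4)/(7 − 0) = 1 m/s².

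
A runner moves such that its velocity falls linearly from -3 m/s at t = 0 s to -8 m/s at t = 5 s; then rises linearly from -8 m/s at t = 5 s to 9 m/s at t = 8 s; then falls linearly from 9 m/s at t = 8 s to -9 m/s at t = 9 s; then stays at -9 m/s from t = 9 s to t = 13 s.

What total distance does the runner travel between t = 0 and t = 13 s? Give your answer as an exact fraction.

Distance (not displacement) is the total path length: add the absolute areas under v-t.
0–5 s: |½(-3 + -8)(5)| = 27.5 m
5–8 s: v = 0 at t = 109/17 s; triangle areas 96/17 + 243/34 = 435/34 m
8–9 s: v = 0 at t = 8.5 s; triangle areas 2.25 + 2.25 = 4.5 m
9–13 s: |-9| × 4 = 36 m
Total distance = 2747/34 m

2747/34 m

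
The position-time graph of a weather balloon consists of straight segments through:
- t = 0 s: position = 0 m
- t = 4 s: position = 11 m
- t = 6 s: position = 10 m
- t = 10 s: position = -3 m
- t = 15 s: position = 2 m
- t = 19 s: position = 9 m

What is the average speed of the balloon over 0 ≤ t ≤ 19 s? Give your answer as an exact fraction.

37/19 m/s

Average speed = (total path length)/(elapsed time); on a piecewise-linear x-t graph the path length is Σ|Δx|.
0–4 s: |Δx| = |11 − 0| = 11 m
4–6 s: |Δx| = |10 − 11| = 1 m
6–10 s: |Δx| = |-3 − 10| = 13 m
10–15 s: |Δx| = |2 − -3| = 5 m
15–19 s: |Δx| = |9 − 2| = 7 m
Total path = 37 m; average speed = 37/19 = 37/19 m/s.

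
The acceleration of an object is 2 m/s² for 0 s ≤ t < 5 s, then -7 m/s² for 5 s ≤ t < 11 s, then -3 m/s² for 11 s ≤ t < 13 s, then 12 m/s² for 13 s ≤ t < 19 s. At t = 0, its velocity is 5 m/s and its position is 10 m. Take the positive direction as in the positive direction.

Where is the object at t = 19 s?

-18 m

On each constant-a segment, Δv = aΔt and Δx = v₀Δt + ½aΔt²; chain segment to segment.
0–5 s: v starts 5 m/s; Δx = 5·5 + ½·2·5² = 50 m; v ends 15 m/s.
5–11 s: v starts 15 m/s; Δx = 15·6 + ½·-7·6² = -36 m; v ends -27 m/s.
11–13 s: v starts -27 m/s; Δx = -27·2 + ½·-3·2² = -60 m; v ends -33 m/s.
13–19 s: v starts -33 m/s; Δx = -33·6 + ½·12·6² = 18 m; v ends 39 m/s.
x(19) = 10 + Σ Δx = -18 m.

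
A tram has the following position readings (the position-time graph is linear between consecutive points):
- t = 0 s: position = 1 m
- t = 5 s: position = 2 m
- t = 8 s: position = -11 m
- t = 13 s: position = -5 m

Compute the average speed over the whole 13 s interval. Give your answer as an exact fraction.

20/13 m/s

Average speed = (total path length)/(elapsed time); on a piecewise-linear x-t graph the path length is Σ|Δx|.
0–5 s: |Δx| = |2 − 1| = 1 m
5–8 s: |Δx| = |-11 − 2| = 13 m
8–13 s: |Δx| = |-5 − -11| = 6 m
Total path = 20 m; average speed = 20/13 = 20/13 m/s.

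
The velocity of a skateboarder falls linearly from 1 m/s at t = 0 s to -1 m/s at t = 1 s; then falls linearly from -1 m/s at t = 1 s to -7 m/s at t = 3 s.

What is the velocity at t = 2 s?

On 1–3 s the graph is linear from -1 to -7 m/s: v(2) = -1 + (-7 − -1)·(2 − 1)/(3 − 1) = -4 m/s.

-4 m/s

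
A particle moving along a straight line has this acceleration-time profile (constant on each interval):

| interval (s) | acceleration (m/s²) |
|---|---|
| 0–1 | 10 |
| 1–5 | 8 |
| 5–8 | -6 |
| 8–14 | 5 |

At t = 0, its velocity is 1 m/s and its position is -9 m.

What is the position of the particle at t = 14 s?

447 m

On each constant-a segment, Δv = aΔt and Δx = v₀Δt + ½aΔt²; chain segment to segment.
0–1 s: v starts 1 m/s; Δx = 1·1 + ½·10·1² = 6 m; v ends 11 m/s.
1–5 s: v starts 11 m/s; Δx = 11·4 + ½·8·4² = 108 m; v ends 43 m/s.
5–8 s: v starts 43 m/s; Δx = 43·3 + ½·-6·3² = 102 m; v ends 25 m/s.
8–14 s: v starts 25 m/s; Δx = 25·6 + ½·5·6² = 240 m; v ends 55 m/s.
x(14) = -9 + Σ Δx = 447 m.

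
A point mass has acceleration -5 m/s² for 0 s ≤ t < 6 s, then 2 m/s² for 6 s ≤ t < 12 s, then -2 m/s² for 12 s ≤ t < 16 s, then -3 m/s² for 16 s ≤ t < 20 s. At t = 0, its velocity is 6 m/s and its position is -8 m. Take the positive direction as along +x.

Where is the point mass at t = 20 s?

On each constant-a segment, Δv = aΔt and Δx = v₀Δt + ½aΔt²; chain segment to segment.
0–6 s: v starts 6 m/s; Δx = 6·6 + ½·-5·6² = -54 m; v ends -24 m/s.
6–12 s: v starts -24 m/s; Δx = -24·6 + ½·2·6² = -108 m; v ends -12 m/s.
12–16 s: v starts -12 m/s; Δx = -12·4 + ½·-2·4² = -64 m; v ends -20 m/s.
16–20 s: v starts -20 m/s; Δx = -20·4 + ½·-3·4² = -104 m; v ends -32 m/s.
x(20) = -8 + Σ Δx = -338 m.

-338 m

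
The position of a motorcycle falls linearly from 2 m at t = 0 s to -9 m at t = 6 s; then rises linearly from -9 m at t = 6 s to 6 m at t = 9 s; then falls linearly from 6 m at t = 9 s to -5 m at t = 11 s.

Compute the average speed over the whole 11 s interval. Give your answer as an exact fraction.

Average speed = (total path length)/(elapsed time); on a piecewise-linear x-t graph the path length is Σ|Δx|.
0–6 s: |Δx| = |-9 − 2| = 11 m
6–9 s: |Δx| = |6 − -9| = 15 m
9–11 s: |Δx| = |-5 − 6| = 11 m
Total path = 37 m; average speed = 37/11 = 37/11 m/s.

37/11 m/s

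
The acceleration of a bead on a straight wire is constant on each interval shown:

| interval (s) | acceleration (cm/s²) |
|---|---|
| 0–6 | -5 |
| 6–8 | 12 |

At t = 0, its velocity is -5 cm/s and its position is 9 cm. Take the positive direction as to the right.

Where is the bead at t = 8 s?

-157 cm

On each constant-a segment, Δv = aΔt and Δx = v₀Δt + ½aΔt²; chain segment to segment.
0–6 s: v starts -5 cm/s; Δx = -5·6 + ½·-5·6² = -120 cm; v ends -35 cm/s.
6–8 s: v starts -35 cm/s; Δx = -35·2 + ½·12·2² = -46 cm; v ends -11 cm/s.
x(8) = 9 + Σ Δx = -157 cm.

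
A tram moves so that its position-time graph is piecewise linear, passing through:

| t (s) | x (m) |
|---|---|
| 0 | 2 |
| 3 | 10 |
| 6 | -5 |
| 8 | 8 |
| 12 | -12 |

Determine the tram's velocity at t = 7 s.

Velocity is the slope of the x-t graph on 6–8 s: (8 − -5)/(8 − 6) = 6.5 m/s.

6.5 m/s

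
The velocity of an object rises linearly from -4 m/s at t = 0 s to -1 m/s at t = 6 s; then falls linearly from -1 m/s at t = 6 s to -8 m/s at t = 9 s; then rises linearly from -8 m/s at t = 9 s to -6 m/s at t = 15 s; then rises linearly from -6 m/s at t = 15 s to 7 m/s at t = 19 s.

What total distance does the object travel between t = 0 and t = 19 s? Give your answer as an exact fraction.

2173/26 m

Distance (not displacement) is the total path length: add the absolute areas under v-t.
0–6 s: |½(-4 + -1)(6)| = 15 m
6–9 s: |½(-1 + -8)(3)| = 13.5 m
9–15 s: |½(-8 + -6)(6)| = 42 m
15–19 s: v = 0 at t = 219/13 s; triangle areas 72/13 + 98/13 = 170/13 m
Total distance = 2173/26 m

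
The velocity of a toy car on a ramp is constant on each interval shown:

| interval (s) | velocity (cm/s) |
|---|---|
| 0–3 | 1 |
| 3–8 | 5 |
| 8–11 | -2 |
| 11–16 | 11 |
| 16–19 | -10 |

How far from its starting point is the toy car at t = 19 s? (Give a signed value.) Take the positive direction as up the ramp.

Displacement is the signed area under the v-t curve.
0–3 s: 1 × 3 = 3 cm
3–8 s: 5 × 5 = 25 cm
8–11 s: -2 × 3 = -6 cm
11–16 s: 11 × 5 = 55 cm
16–19 s: -10 × 3 = -30 cm
Net displacement = 47 cm

47 cm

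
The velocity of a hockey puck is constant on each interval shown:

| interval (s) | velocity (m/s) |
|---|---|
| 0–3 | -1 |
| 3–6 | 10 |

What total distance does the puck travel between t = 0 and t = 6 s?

Distance (not displacement) is the total path length: add the absolute areas under v-t.
0–3 s: |-1| × 3 = 3 m
3–6 s: |10| × 3 = 30 m
Total distance = 33 m

33 m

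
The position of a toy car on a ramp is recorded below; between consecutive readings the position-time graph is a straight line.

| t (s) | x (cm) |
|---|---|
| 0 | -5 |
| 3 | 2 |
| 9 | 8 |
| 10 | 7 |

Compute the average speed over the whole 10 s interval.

1.4 cm/s

Average speed = (total path length)/(elapsed time); on a piecewise-linear x-t graph the path length is Σ|Δx|.
0–3 s: |Δx| = |2 − -5| = 7 cm
3–9 s: |Δx| = |8 − 2| = 6 cm
9–10 s: |Δx| = |7 − 8| = 1 cm
Total path = 14 cm; average speed = 14/10 = 1.4 cm/s.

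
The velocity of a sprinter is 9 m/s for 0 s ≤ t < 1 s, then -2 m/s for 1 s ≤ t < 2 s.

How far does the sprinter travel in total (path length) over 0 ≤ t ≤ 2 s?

11 m

Distance (not displacement) is the total path length: add the absolute areas under v-t.
0–1 s: |9| × 1 = 9 m
1–2 s: |-2| × 1 = 2 m
Total distance = 11 m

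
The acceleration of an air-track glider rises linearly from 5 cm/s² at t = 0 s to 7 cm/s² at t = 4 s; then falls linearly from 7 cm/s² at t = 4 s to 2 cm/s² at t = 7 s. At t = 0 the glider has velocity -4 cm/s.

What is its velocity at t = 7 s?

33.5 cm/s

Δv equals the area under the a-t graph; then v = v₀ + Δv.
0–4 s: ½(5 + 7)(4) = 24 cm/s
4–7 s: ½(7 + 2)(3) = 13.5 cm/s
Δv = 37.5 cm/s, so v(7) = -4 + (37.5) = 33.5 cm/s.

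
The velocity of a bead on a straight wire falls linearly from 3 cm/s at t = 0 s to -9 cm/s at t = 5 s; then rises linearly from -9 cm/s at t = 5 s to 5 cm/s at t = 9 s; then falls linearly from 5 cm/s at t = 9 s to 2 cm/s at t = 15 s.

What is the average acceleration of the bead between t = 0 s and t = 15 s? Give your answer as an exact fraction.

Average acceleration = Δv/Δt = (2 − 3)/(15 − 0) = -1/15 cm/s².

-1/15 cm/s²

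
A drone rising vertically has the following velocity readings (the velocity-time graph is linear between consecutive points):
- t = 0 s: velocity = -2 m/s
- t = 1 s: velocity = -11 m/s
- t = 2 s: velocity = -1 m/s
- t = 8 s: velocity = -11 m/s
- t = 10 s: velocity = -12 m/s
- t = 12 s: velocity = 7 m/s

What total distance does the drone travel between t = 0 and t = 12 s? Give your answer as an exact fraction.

Total distance travelled is ∫|v| dt — sum the magnitudes of each area piece.
0–1 s: |½(-2 + -11)(1)| = 6.5 m
1–2 s: |½(-11 + -1)(1)| = 6 m
2–8 s: |½(-1 + -11)(6)| = 36 m
8–10 s: |½(-11 + -12)(2)| = 23 m
10–12 s: v = 0 at t = 214/19 s; triangle areas 144/19 + 49/19 = 193/19 m
Total distance = 3103/38 m

3103/38 m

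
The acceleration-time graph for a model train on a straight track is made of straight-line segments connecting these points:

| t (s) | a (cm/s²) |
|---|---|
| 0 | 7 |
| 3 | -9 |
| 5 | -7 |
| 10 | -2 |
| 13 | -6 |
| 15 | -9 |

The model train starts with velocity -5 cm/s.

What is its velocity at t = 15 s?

Δv equals the area under the a-t graph; then v = v₀ + Δv.
0–3 s: ½(7 + -9)(3) = -3 cm/s
3–5 s: ½(-9 + -7)(2) = -16 cm/s
5–10 s: ½(-7 + -2)(5) = -22.5 cm/s
10–13 s: ½(-2 + -6)(3) = -12 cm/s
13–15 s: ½(-6 + -9)(2) = -15 cm/s
Δv = -68.5 cm/s, so v(15) = -5 + (-68.5) = -73.5 cm/s.

-73.5 cm/s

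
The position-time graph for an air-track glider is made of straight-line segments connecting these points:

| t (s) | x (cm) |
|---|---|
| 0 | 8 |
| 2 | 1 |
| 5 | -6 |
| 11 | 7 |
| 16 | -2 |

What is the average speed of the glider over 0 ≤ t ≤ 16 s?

2.25 cm/s

Average speed = (total path length)/(elapsed time); on a piecewise-linear x-t graph the path length is Σ|Δx|.
0–2 s: |Δx| = |1 − 8| = 7 cm
2–5 s: |Δx| = |-6 − 1| = 7 cm
5–11 s: |Δx| = |7 − -6| = 13 cm
11–16 s: |Δx| = |-2 − 7| = 9 cm
Total path = 36 cm; average speed = 36/16 = 2.25 cm/s.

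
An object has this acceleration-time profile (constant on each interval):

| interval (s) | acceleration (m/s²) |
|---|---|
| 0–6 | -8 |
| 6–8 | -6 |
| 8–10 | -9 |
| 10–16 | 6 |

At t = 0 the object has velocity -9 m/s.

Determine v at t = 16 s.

-51 m/s

Δv equals the area under the a-t graph; then v = v₀ + Δv.
0–6 s: -8 × 6 = -48 m/s
6–8 s: -6 × 2 = -12 m/s
8–10 s: -9 × 2 = -18 m/s
10–16 s: 6 × 6 = 36 m/s
Δv = -42 m/s, so v(16) = -9 + (-42) = -51 m/s.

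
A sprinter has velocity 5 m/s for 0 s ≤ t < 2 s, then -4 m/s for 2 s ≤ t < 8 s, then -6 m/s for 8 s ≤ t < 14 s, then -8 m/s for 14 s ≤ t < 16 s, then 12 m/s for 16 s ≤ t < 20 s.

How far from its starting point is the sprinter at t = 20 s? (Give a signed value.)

Net displacement equals the area under the velocity-time graph (areas below the axis count negative).
0–2 s: 5 × 2 = 10 m
2–8 s: -4 × 6 = -24 m
8–14 s: -6 × 6 = -36 m
14–16 s: -8 × 2 = -16 m
16–20 s: 12 × 4 = 48 m
Net displacement = -18 m

-18 m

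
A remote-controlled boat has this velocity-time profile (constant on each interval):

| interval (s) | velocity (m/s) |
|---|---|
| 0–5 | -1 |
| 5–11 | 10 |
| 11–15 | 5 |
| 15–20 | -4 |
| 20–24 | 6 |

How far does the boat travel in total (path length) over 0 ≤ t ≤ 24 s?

129 m

Total distance travelled is ∫|v| dt — sum the magnitudes of each area piece.
0–5 s: |-1| × 5 = 5 m
5–11 s: |10| × 6 = 60 m
11–15 s: |5| × 4 = 20 m
15–20 s: |-4| × 5 = 20 m
20–24 s: |6| × 4 = 24 m
Total distance = 129 m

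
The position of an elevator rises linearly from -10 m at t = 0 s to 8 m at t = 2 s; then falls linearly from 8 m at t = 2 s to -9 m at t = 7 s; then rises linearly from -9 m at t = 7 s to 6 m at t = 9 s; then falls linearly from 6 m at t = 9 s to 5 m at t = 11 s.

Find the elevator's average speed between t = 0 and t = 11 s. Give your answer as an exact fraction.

51/11 m/s

Average speed = (total path length)/(elapsed time); on a piecewise-linear x-t graph the path length is Σ|Δx|.
0–2 s: |Δx| = |8 − -10| = 18 m
2–7 s: |Δx| = |-9 − 8| = 17 m
7–9 s: |Δx| = |6 − -9| = 15 m
9–11 s: |Δx| = |5 − 6| = 1 m
Total path = 51 m; average speed = 51/11 = 51/11 m/s.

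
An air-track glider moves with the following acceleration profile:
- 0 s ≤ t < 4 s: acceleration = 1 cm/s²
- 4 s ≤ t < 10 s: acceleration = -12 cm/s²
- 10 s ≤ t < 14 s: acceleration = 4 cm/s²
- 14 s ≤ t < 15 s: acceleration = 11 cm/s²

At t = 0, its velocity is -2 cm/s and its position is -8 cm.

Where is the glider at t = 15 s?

-508.5 cm

On each constant-a segment, Δv = aΔt and Δx = v₀Δt + ½aΔt²; chain segment to segment.
0–4 s: v starts -2 cm/s; Δx = -2·4 + ½·1·4² = 0 cm; v ends 2 cm/s.
4–10 s: v starts 2 cm/s; Δx = 2·6 + ½·-12·6² = -204 cm; v ends -70 cm/s.
10–14 s: v starts -70 cm/s; Δx = -70·4 + ½·4·4² = -248 cm; v ends -54 cm/s.
14–15 s: v starts -54 cm/s; Δx = -54·1 + ½·11·1² = -48.5 cm; v ends -43 cm/s.
x(15) = -8 + Σ Δx = -508.5 cm.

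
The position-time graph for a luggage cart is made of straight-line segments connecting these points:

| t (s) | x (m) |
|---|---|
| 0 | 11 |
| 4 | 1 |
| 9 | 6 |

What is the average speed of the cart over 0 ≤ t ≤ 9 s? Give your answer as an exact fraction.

Average speed = (total path length)/(elapsed time); on a piecewise-linear x-t graph the path length is Σ|Δx|.
0–4 s: |Δx| = |1 − 11| = 10 m
4–9 s: |Δx| = |6 − 1| = 5 m
Total path = 15 m; average speed = 15/9 = 5/3 m/s.

5/3 m/s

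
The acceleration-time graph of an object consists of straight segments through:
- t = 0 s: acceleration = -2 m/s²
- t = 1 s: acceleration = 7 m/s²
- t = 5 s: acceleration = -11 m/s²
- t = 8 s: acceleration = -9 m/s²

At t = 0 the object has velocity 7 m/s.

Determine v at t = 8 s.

-28.5 m/s

Δv equals the area under the a-t graph; then v = v₀ + Δv.
0–1 s: ½(-2 + 7)(1) = 2.5 m/s
1–5 s: ½(7 + -11)(4) = -8 m/s
5–8 s: ½(-11 + -9)(3) = -30 m/s
Δv = -35.5 m/s, so v(8) = 7 + (-35.5) = -28.5 m/s.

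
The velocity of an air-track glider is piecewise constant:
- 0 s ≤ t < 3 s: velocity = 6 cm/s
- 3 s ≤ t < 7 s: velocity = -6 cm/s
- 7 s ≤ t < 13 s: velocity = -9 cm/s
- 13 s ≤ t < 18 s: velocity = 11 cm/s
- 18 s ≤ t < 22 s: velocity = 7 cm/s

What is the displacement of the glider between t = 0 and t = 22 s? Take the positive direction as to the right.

Net displacement equals the area under the velocity-time graph (areas below the axis count negative).
0–3 s: 6 × 3 = 18 cm
3–7 s: -6 × 4 = -24 cm
7–13 s: -9 × 6 = -54 cm
13–18 s: 11 × 5 = 55 cm
18–22 s: 7 × 4 = 28 cm
Net displacement = 23 cm

23 cm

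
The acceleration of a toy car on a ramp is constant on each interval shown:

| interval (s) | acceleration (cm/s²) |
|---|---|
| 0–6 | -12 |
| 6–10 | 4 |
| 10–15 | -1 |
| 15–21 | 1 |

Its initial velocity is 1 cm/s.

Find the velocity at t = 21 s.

Δv equals the area under the a-t graph; then v = v₀ + Δv.
0–6 s: -12 × 6 = -72 cm/s
6–10 s: 4 × 4 = 16 cm/s
10–15 s: -1 × 5 = -5 cm/s
15–21 s: 1 × 6 = 6 cm/s
Δv = -55 cm/s, so v(21) = 1 + (-55) = -54 cm/s.

-54 cm/s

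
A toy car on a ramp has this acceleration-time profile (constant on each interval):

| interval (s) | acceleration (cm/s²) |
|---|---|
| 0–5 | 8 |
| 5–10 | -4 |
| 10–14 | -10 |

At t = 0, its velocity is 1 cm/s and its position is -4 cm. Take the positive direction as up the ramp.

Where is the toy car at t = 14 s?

260 cm

On each constant-a segment, Δv = aΔt and Δx = v₀Δt + ½aΔt²; chain segment to segment.
0–5 s: v starts 1 cm/s; Δx = 1·5 + ½·8·5² = 105 cm; v ends 41 cm/s.
5–10 s: v starts 41 cm/s; Δx = 41·5 + ½·-4·5² = 155 cm; v ends 21 cm/s.
10–14 s: v starts 21 cm/s; Δx = 21·4 + ½·-10·4² = 4 cm; v ends -19 cm/s.
x(14) = -4 + Σ Δx = 260 cm.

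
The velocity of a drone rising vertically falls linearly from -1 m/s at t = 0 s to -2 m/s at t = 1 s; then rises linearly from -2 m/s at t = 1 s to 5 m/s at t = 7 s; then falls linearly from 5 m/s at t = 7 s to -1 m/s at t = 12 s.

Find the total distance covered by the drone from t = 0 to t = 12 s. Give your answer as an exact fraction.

Total distance travelled is ∫|v| dt — sum the magnitudes of each area piece.
0–1 s: |½(-1 + -2)(1)| = 1.5 m
1–7 s: v = 0 at t = 19/7 s; triangle areas 12/7 + 75/7 = 87/7 m
7–12 s: v = 0 at t = 67/6 s; triangle areas 125/12 + 5/12 = 65/6 m
Total distance = 520/21 m

520/21 m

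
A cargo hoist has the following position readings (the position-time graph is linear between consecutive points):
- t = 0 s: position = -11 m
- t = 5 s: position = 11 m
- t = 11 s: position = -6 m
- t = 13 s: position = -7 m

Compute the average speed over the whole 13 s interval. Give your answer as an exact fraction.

Average speed = (total path length)/(elapsed time); on a piecewise-linear x-t graph the path length is Σ|Δx|.
0–5 s: |Δx| = |11 − -11| = 22 m
5–11 s: |Δx| = |-6 − 11| = 17 m
11–13 s: |Δx| = |-7 − -6| = 1 m
Total path = 40 m; average speed = 40/13 = 40/13 m/s.

40/13 m/s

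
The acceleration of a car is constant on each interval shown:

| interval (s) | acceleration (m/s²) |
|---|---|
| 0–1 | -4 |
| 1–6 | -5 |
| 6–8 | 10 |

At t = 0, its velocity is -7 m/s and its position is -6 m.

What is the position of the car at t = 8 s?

-184.5 m

On each constant-a segment, Δv = aΔt and Δx = v₀Δt + ½aΔt²; chain segment to segment.
0–1 s: v starts -7 m/s; Δx = -7·1 + ½·-4·1² = -9 m; v ends -11 m/s.
1–6 s: v starts -11 m/s; Δx = -11·5 + ½·-5·5² = -117.5 m; v ends -36 m/s.
6–8 s: v starts -36 m/s; Δx = -36·2 + ½·10·2² = -52 m; v ends -16 m/s.
x(8) = -6 + Σ Δx = -184.5 m.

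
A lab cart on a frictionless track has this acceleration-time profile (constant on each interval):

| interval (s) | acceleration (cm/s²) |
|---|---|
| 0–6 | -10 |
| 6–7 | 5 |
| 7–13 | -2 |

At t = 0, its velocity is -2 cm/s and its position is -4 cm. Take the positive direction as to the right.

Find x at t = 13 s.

-633.5 cm

On each constant-a segment, Δv = aΔt and Δx = v₀Δt + ½aΔt²; chain segment to segment.
0–6 s: v starts -2 cm/s; Δx = -2·6 + ½·-10·6² = -192 cm; v ends -62 cm/s.
6–7 s: v starts -62 cm/s; Δx = -62·1 + ½·5·1² = -59.5 cm; v ends -57 cm/s.
7–13 s: v starts -57 cm/s; Δx = -57·6 + ½·-2·6² = -378 cm; v ends -69 cm/s.
x(13) = -4 + Σ Δx = -633.5 cm.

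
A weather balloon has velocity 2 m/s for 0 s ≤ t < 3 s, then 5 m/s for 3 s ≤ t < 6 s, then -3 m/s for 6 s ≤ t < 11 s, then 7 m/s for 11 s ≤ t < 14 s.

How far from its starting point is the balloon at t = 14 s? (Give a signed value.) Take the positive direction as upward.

27 m

Net displacement equals the area under the velocity-time graph (areas below the axis count negative).
0–3 s: 2 × 3 = 6 m
3–6 s: 5 × 3 = 15 m
6–11 s: -3 × 5 = -15 m
11–14 s: 7 × 3 = 21 m
Net displacement = 27 m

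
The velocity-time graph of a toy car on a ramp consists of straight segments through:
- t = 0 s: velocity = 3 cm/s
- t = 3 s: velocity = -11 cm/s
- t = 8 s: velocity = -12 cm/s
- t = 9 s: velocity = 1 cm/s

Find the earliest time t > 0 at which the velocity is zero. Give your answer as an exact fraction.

v changes sign on 0–3 s (from 3 to -11); the graph is linear there, so v = 0 at t = 0 + (-3)·(3 − 0)/(-11 − 3) = 9/14 s.

t = 9/14 s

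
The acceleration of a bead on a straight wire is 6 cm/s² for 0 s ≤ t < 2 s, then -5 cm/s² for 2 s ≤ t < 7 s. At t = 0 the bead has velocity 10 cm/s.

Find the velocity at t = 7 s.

Δv equals the area under the a-t graph; then v = v₀ + Δv.
0–2 s: 6 × 2 = 12 cm/s
2–7 s: -5 × 5 = -25 cm/s
Δv = -13 cm/s, so v(7) = 10 + (-13) = -3 cm/s.

-3 cm/s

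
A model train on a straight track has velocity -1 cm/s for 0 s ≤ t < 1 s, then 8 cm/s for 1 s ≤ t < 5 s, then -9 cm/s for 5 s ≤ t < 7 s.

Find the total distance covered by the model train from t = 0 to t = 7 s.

Distance (not displacement) is the total path length: add the absolute areas under v-t.
0–1 s: |-1| × 1 = 1 cm
1–5 s: |8| × 4 = 32 cm
5–7 s: |-9| × 2 = 18 cm
Total distance = 51 cm

51 cm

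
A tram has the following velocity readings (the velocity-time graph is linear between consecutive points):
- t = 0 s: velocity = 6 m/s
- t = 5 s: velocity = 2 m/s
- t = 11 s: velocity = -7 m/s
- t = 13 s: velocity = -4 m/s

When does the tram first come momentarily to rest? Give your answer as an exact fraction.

t = 19/3 s

v changes sign on 5–11 s (from 2 to -7); the graph is linear there, so v = 0 at t = 5 + (-2)·(11 − 5)/(-7 − 2) = 19/3 s.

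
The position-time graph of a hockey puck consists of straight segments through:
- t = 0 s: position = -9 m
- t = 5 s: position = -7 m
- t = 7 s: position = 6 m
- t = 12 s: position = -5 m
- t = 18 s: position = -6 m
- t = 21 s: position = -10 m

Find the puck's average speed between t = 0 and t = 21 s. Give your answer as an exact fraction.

Average speed = (total path length)/(elapsed time); on a piecewise-linear x-t graph the path length is Σ|Δx|.
0–5 s: |Δx| = |-7 − -9| = 2 m
5–7 s: |Δx| = |6 − -7| = 13 m
7–12 s: |Δx| = |-5 − 6| = 11 m
12–18 s: |Δx| = |-6 − -5| = 1 m
18–21 s: |Δx| = |-10 − -6| = 4 m
Total path = 31 m; average speed = 31/21 = 31/21 m/s.

31/21 m/s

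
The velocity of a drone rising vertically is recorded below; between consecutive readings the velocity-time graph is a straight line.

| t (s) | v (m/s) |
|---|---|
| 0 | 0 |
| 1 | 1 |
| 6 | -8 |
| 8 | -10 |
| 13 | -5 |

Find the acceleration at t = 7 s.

-1 m/s²

Acceleration is the slope of the v-t graph on 6–8 s: (-10 − -8)/(8 − 6) = -1 m/s².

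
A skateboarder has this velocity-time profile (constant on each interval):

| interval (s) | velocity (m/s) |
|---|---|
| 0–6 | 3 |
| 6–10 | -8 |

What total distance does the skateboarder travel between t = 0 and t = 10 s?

Total distance travelled is ∫|v| dt — sum the magnitudes of each area piece.
0–6 s: |3| × 6 = 18 m
6–10 s: |-8| × 4 = 32 m
Total distance = 50 m

50 m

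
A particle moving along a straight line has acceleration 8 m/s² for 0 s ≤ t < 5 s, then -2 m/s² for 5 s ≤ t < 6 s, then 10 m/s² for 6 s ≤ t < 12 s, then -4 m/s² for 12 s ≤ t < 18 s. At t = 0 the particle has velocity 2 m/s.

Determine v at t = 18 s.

76 m/s

Δv equals the area under the a-t graph; then v = v₀ + Δv.
0–5 s: 8 × 5 = 40 m/s
5–6 s: -2 × 1 = -2 m/s
6–12 s: 10 × 6 = 60 m/s
12–18 s: -4 × 6 = -24 m/s
Δv = 74 m/s, so v(18) = 2 + (74) = 76 m/s.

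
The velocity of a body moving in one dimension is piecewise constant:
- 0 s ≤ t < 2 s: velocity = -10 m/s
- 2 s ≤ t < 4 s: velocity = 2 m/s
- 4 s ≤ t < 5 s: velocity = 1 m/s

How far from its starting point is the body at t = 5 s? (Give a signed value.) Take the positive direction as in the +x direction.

Displacement is the signed area under the v-t curve.
0–2 s: -10 × 2 = -20 m
2–4 s: 2 × 2 = 4 m
4–5 s: 1 × 1 = 1 m
Net displacement = -15 m

-15 m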